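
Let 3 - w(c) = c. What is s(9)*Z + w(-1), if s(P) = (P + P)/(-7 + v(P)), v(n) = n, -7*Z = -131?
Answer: 1207/7 ≈ 172.43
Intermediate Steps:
Z = 131/7 (Z = -1/7*(-131) = 131/7 ≈ 18.714)
w(c) = 3 - c
s(P) = 2*P/(-7 + P) (s(P) = (P + P)/(-7 + P) = (2*P)/(-7 + P) = 2*P/(-7 + P))
s(9)*Z + w(-1) = (2*9/(-7 + 9))*(131/7) + (3 - 1*(-1)) = (2*9/2)*(131/7) + (3 + 1) = (2*9*(1/2))*(131/7) + 4 = 9*(131/7) + 4 = 1179/7 + 4 = 1207/7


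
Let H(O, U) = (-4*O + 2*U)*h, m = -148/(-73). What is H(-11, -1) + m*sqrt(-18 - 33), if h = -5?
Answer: -210 + 148*I*sqrt(51)/73 ≈ -210.0 + 14.479*I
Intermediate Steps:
m = 148/73 (m = -148*(-1/73) = 148/73 ≈ 2.0274)
H(O, U) = -10*U + 20*O (H(O, U) = (-4*O + 2*U)*(-5) = -10*U + 20*O)
H(-11, -1) + m*sqrt(-18 - 33) = (-10*(-1) + 20*(-11)) + 148*sqrt(-18 - 33)/73 = (10 - 220) + 148*sqrt(-51)/73 = -210 + 148*(I*sqrt(51))/73 = -210 + 148*I*sqrt(51)/73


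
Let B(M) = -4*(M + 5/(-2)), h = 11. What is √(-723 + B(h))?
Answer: I*√757 ≈ 27.514*I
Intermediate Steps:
B(M) = 10 - 4*M (B(M) = -4*(M + 5*(-½)) = -4*(M - 5/2) = -4*(-5/2 + M) = 10 - 4*M)
√(-723 + B(h)) = √(-723 + (10 - 4*11)) = √(-723 + (10 - 44)) = √(-723 - 34) = √(-757) = I*√757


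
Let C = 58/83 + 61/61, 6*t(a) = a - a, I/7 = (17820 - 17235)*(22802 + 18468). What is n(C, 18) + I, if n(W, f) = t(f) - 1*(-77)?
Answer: 169000727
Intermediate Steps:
I = 169000650 (I = 7*((17820 - 17235)*(22802 + 18468)) = 7*(585*41270) = 7*24142950 = 169000650)
t(a) = 0 (t(a) = (a - a)/6 = (⅙)*0 = 0)
C = 141/83 (C = 58*(1/83) + 61*(1/61) = 58/83 + 1 = 141/83 ≈ 1.6988)
n(W, f) = 77 (n(W, f) = 0 - 1*(-77) = 0 + 77 = 77)
n(C, 18) + I = 77 + 169000650 = 169000727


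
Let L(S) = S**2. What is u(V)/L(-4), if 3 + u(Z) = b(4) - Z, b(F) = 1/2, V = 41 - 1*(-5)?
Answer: -97/32 ≈ -3.0313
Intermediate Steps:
V = 46 (V = 41 + 5 = 46)
b(F) = 1/2
u(Z) = -5/2 - Z (u(Z) = -3 + (1/2 - Z) = -5/2 - Z)
u(V)/L(-4) = (-5/2 - 1*46)/((-4)**2) = (-5/2 - 46)/16 = -97/2*1/16 = -97/32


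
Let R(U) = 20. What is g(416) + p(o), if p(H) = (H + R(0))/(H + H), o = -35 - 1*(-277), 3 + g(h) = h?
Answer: 100077/242 ≈ 413.54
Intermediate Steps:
g(h) = -3 + h
o = 242 (o = -35 + 277 = 242)
p(H) = (20 + H)/(2*H) (p(H) = (H + 20)/(H + H) = (20 + H)/((2*H)) = (20 + H)*(1/(2*H)) = (20 + H)/(2*H))
g(416) + p(o) = (-3 + 416) + (½)*(20 + 242)/242 = 413 + (½)*(1/242)*262 = 413 + 131/242 = 100077/242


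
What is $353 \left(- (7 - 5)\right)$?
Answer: $-706$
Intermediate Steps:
$353 \left(- (7 - 5)\right) = 353 \left(\left(-1\right) 2\right) = 353 \left(-2\right) = -706$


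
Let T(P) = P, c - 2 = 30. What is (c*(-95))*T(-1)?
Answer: 3040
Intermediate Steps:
c = 32 (c = 2 + 30 = 32)
(c*(-95))*T(-1) = (32*(-95))*(-1) = -3040*(-1) = 3040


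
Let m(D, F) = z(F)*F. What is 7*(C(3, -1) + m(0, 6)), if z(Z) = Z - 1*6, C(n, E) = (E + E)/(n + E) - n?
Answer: -28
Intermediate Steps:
C(n, E) = -n + 2*E/(E + n) (C(n, E) = (2*E)/(E + n) - n = 2*E/(E + n) - n = -n + 2*E/(E + n))
z(Z) = -6 + Z (z(Z) = Z - 6 = -6 + Z)
m(D, F) = F*(-6 + F) (m(D, F) = (-6 + F)*F = F*(-6 + F))
7*(C(3, -1) + m(0, 6)) = 7*((-1*3**2 + 2*(-1) - 1*(-1)*3)/(-1 + 3) + 6*(-6 + 6)) = 7*((-1*9 - 2 + 3)/2 + 6*0) = 7*((-9 - 2 + 3)/2 + 0) = 7*((1/2)*(-8) + 0) = 7*(-4 + 0) = 7*(-4) = -28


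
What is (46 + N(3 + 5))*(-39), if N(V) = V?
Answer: -2106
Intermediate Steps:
(46 + N(3 + 5))*(-39) = (46 + (3 + 5))*(-39) = (46 + 8)*(-39) = 54*(-39) = -2106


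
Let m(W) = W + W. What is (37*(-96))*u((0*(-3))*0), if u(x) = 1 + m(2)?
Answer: -17760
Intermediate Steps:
m(W) = 2*W
u(x) = 5 (u(x) = 1 + 2*2 = 1 + 4 = 5)
(37*(-96))*u((0*(-3))*0) = (37*(-96))*5 = -3552*5 = -17760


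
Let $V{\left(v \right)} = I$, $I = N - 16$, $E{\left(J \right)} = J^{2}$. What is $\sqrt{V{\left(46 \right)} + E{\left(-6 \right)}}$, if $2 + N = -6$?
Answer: $2 \sqrt{3} \approx 3.4641$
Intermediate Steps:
$N = -8$ ($N = -2 - 6 = -8$)
$I = -24$ ($I = -8 - 16 = -24$)
$V{\left(v \right)} = -24$
$\sqrt{V{\left(46 \right)} + E{\left(-6 \right)}} = \sqrt{-24 + \left(-6\right)^{2}} = \sqrt{-24 + 36} = \sqrt{12} = 2 \sqrt{3}$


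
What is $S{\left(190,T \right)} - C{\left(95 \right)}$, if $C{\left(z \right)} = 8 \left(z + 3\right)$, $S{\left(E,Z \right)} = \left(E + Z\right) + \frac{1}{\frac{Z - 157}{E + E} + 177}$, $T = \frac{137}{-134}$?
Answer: $- \frac{143385120433}{240976622} \approx -595.02$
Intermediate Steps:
$T = - \frac{137}{134}$ ($T = 137 \left(- \frac{1}{134}\right) = - \frac{137}{134} \approx -1.0224$)
$S{\left(E,Z \right)} = E + Z + \frac{1}{177 + \frac{-157 + Z}{2 E}}$ ($S{\left(E,Z \right)} = \left(E + Z\right) + \frac{1}{\frac{-157 + Z}{2 E} + 177} = \left(E + Z\right) + \frac{1}{177 + \frac{-157 + Z}{2 E}} = E + Z + \frac{1}{177 + \frac{-157 + Z}{2 E}}$)
$C{\left(z \right)} = 24 + 8 z$ ($C{\left(z \right)} = 8 \left(3 + z\right) = 24 + 8 z$)
$S{\left(190,T \right)} - C{\left(95 \right)} = \frac{\left(- \frac{137}{134}\right)^{2} - - \frac{21509}{134} - 29450 + 354 \cdot 190^{2} + 355 \cdot 190 \left(- \frac{137}{134}\right)}{-157 - \frac{137}{134} + 354 \cdot 190} - \left(24 + 8 \cdot 95\right) = \frac{\frac{18769}{17956} + \frac{21509}{134} - 29450 + 354 \cdot 36100 - \frac{4620325}{67}}{-157 - \frac{137}{134} + 67260} - \left(24 + 760\right) = \frac{\frac{18769}{17956} + \frac{21509}{134} - 29450 + 12779400 - \frac{4620325}{67}}{\frac{8991665}{134}} - 784 = \frac{134}{8991665} \cdot \frac{227702756075}{17956} - 784 = \frac{45540551215}{240976622} - 784 = - \frac{143385120433}{240976622}$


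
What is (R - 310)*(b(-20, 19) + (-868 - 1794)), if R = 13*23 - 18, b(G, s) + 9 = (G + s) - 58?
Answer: 79170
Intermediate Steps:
b(G, s) = -67 + G + s (b(G, s) = -9 + ((G + s) - 58) = -9 + (-58 + G + s) = -67 + G + s)
R = 281 (R = 299 - 18 = 281)
(R - 310)*(b(-20, 19) + (-868 - 1794)) = (281 - 310)*((-67 - 20 + 19) + (-868 - 1794)) = -29*(-68 - 2662) = -29*(-2730) = 79170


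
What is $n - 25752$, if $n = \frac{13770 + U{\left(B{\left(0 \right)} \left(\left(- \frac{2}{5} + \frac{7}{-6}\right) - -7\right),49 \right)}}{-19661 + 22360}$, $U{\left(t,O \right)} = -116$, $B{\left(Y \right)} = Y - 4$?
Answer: $- \frac{69490994}{2699} \approx -25747.0$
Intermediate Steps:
$B{\left(Y \right)} = -4 + Y$
$n = \frac{13654}{2699}$ ($n = \frac{13770 - 116}{-19661 + 22360} = \frac{13654}{2699} \approx 5.0589$)
$n - 25752 = \frac{13654}{2699} - 25752 = - \frac{69490994}{2699}$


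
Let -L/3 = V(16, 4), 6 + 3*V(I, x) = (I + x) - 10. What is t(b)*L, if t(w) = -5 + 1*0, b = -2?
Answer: 20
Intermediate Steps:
V(I, x) = -16/3 + I/3 + x/3 (V(I, x) = -2 + ((I + x) - 10)/3 = -2 + (-10 + I + x)/3 = -2 + (-10/3 + I/3 + x/3) = -16/3 + I/3 + x/3)
L = -4 (L = -3*(-16/3 + (⅓)*16 + (⅓)*4) = -3*(-16/3 + 16/3 + 4/3) = -3*4/3 = -4)
t(w) = -5 (t(w) = -5 + 0 = -5)
t(b)*L = -5*(-4) = 20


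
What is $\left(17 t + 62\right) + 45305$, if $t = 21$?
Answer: $45724$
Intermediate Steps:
$\left(17 t + 62\right) + 45305 = \left(17 \cdot 21 + 62\right) + 45305 = \left(357 + 62\right) + 45305 = 419 + 45305 = 45724$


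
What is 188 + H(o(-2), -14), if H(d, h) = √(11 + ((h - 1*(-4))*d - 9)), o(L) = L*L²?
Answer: 188 + √82 ≈ 197.06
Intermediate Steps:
o(L) = L³
H(d, h) = √(2 + d*(4 + h)) (H(d, h) = √(11 + ((h + 4)*d - 9)) = √(11 + ((4 + h)*d - 9)) = √(11 + (d*(4 + h) - 9)) = √(11 + (-9 + d*(4 + h))) = √(2 + d*(4 + h)))
188 + H(o(-2), -14) = 188 + √(2 + 4*(-2)³ + (-2)³*(-14)) = 188 + √(2 + 4*(-8) - 8*(-14)) = 188 + √(2 - 32 + 112) = 188 + √82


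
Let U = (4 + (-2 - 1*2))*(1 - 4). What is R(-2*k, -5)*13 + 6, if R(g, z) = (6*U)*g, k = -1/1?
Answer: 6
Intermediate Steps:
k = -1 (k = -1*1 = -1)
U = 0 (U = (4 + (-2 - 2))*(-3) = (4 - 4)*(-3) = 0*(-3) = 0)
R(g, z) = 0 (R(g, z) = (6*0)*g = 0*g = 0)
R(-2*k, -5)*13 + 6 = 0*13 + 6 = 0 + 6 = 6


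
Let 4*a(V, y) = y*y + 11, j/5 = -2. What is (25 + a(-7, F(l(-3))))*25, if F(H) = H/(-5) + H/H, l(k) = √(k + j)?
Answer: 2787/4 - 5*I*√13/2 ≈ 696.75 - 9.0139*I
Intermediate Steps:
j = -10 (j = 5*(-2) = -10)
l(k) = √(-10 + k) (l(k) = √(k - 10) = √(-10 + k))
F(H) = 1 - H/5 (F(H) = H*(-⅕) + 1 = -H/5 + 1 = 1 - H/5)
a(V, y) = 11/4 + y²/4 (a(V, y) = (y*y + 11)/4 = (y² + 11)/4 = (11 + y²)/4 = 11/4 + y²/4)
(25 + a(-7, F(l(-3))))*25 = (25 + (11/4 + (1 - √(-10 - 3)/5)²/4))*25 = (25 + (11/4 + (1 - I*√13/5)²/4))*25 = (111/4 + (1 - I*√13/5)²/4)*25 = 2775/4 + 25*(1 - I*√13/5)²/4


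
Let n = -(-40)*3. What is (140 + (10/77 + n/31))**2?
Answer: 118150312900/5697769 ≈ 20736.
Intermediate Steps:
n = 120 (n = -10*(-12) = 120)
(140 + (10/77 + n/31))**2 = (140 + (10/77 + 120/31))**2 = (140 + 9550/2387)**2 = (343730/2387)**2 = 118150312900/5697769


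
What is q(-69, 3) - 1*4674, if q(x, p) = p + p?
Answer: -4668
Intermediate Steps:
q(x, p) = 2*p
q(-69, 3) - 1*4674 = 2*3 - 1*4674 = 6 - 4674 = -4668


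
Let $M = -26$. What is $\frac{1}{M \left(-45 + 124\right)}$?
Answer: $- \frac{1}{2054} \approx -0.00048685$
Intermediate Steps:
$\frac{1}{M \left(-45 + 124\right)} = \frac{1}{\left(-26\right) \left(-45 + 124\right)} = \frac{1}{\left(-26\right) 79} = \frac{1}{-2054} = - \frac{1}{2054}$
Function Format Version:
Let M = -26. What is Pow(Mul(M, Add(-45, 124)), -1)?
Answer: Rational(-1, 2054) ≈ -0.00048685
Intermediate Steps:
Pow(Mul(M, Add(-45, 124)), -1) = Pow(Mul(-26, Add(-45, 124)), -1) = Pow(Mul(-26, 79), -1) = Pow(-2054, -1) = Rational(-1, 2054)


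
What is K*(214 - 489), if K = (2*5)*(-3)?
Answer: 8250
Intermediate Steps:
K = -30 (K = 10*(-3) = -30)
K*(214 - 489) = -30*(214 - 489) = -30*(-275) = 8250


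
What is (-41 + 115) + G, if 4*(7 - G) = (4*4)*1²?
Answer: 77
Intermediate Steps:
G = 3 (G = 7 - 4*4*1²/4 = 7 - 4 = 3)
(-41 + 115) + G = (-41 + 115) + 3 = 74 + 3 = 77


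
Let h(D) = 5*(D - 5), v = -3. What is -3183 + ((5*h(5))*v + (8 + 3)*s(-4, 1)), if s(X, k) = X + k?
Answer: -3216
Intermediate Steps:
h(D) = -25 + 5*D (h(D) = 5*(-5 + D) = -25 + 5*D)
-3183 + ((5*h(5))*v + (8 + 3)*s(-4, 1)) = -3183 + ((5*(-25 + 5*5))*(-3) + (8 + 3)*(-4 + 1)) = -3183 + ((5*(-25 + 25))*(-3) + 11*(-3)) = -3183 + ((5*0)*(-3) - 33) = -3183 + (0*(-3) - 33) = -3183 + (0 - 33) = -3183 - 33 = -3216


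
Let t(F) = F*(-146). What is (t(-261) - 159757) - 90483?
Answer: -212134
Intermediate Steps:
t(F) = -146*F
(t(-261) - 159757) - 90483 = (-146*(-261) - 159757) - 90483 = (38106 - 159757) - 90483 = -121651 - 90483 = -212134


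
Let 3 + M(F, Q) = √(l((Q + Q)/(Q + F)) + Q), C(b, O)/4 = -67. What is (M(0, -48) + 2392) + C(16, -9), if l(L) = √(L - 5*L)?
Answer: 2121 + √(-48 + 2*I*√2) ≈ 2121.2 + 6.9312*I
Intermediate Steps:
C(b, O) = -268 (C(b, O) = 4*(-67) = -268)
l(L) = 2*√(-L) (l(L) = √(L - 5*L) = √(-4*L) = 2*√(-L))
M(F, Q) = -3 + √(Q + 2*√2*√(-Q/(F + Q))) (M(F, Q) = -3 + √(2*√(-(Q + Q)/(Q + F)) + Q) = -3 + √(2*√(-2*Q/(F + Q)) + Q) = -3 + √(2*(√2*√(-Q/(F + Q))) + Q) = -3 + √(2*√2*√(-Q/(F + Q)) + Q) = -3 + √(Q + 2*√2*√(-Q/(F + Q))))
(M(0, -48) + 2392) + C(16, -9) = ((-3 + √(-48 + 2*√2*√(-1*(-48)/(0 - 48)))) + 2392) - 268 = ((-3 + √(-48 + 2*√2*√(-1*(-48)/(-48)))) + 2392) - 268 = ((-3 + √(-48 + 2*√2*√(-1*(-48)*(-1/48)))) + 2392) - 268 = ((-3 + √(-48 + 2*√2*√(-1))) + 2392) - 268 = ((-3 + √(-48 + 2*√2*I)) + 2392) - 268 = ((-3 + √(-48 + 2*I*√2)) + 2392) - 268 = (2389 + √(-48 + 2*I*√2)) - 268 = 2121 + √(-48 + 2*I*√2)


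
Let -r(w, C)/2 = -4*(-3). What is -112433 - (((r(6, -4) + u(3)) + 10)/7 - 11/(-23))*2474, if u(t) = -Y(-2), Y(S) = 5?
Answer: -17211073/161 ≈ -1.0690e+5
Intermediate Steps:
r(w, C) = -24 (r(w, C) = -(-8)*(-3) = -2*12 = -24)
u(t) = -5 (u(t) = -1*5 = -5)
-112433 - (((r(6, -4) + u(3)) + 10)/7 - 11/(-23))*2474 = -112433 - (((-24 - 5) + 10)/7 - 11/(-23))*2474 = -112433 - ((-29 + 10)*(⅐) - 11*(-1/23))*2474 = -112433 - (-19*⅐ + 11/23)*2474 = -112433 - (-19/7 + 11/23)*2474 = -112433 - (-360)*2474/161 = -112433 - 1*(-890640/161) = -112433 + 890640/161 = -17211073/161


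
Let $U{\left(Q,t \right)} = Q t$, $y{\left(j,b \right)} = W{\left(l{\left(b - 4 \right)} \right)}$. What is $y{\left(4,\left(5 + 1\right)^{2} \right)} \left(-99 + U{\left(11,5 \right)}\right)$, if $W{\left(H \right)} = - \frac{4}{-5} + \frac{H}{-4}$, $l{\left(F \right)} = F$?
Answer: $\frac{1584}{5} \approx 316.8$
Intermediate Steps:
$W{\left(H \right)} = \frac{4}{5} - \frac{H}{4}$ ($W{\left(H \right)} = \left(-4\right) \left(- \frac{1}{5}\right) + H \left(- \frac{1}{4}\right) = \frac{4}{5} - \frac{H}{4}$)
$y{\left(j,b \right)} = \frac{9}{5} - \frac{b}{4}$ ($y{\left(j,b \right)} = \frac{4}{5} - \frac{b - 4}{4} = \frac{4}{5} - \frac{-4 + b}{4} = \frac{4}{5} - \left(-1 + \frac{b}{4}\right) = \frac{9}{5} - \frac{b}{4}$)
$y{\left(4,\left(5 + 1\right)^{2} \right)} \left(-99 + U{\left(11,5 \right)}\right) = \left(\frac{9}{5} - \frac{\left(5 + 1\right)^{2}}{4}\right) \left(-99 + 11 \cdot 5\right) = \left(\frac{9}{5} - \frac{6^{2}}{4}\right) \left(-99 + 55\right) = \left(\frac{9}{5} - 9\right) \left(-44\right) = \left(- \frac{36}{5}\right) \left(-44\right) = \frac{1584}{5}$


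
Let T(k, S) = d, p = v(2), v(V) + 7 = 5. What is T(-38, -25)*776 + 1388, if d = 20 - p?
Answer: 18460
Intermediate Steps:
v(V) = -2 (v(V) = -7 + 5 = -2)
p = -2
d = 22 (d = 20 - 1*(-2) = 20 + 2 = 22)
T(k, S) = 22
T(-38, -25)*776 + 1388 = 22*776 + 1388 = 17072 + 1388 = 18460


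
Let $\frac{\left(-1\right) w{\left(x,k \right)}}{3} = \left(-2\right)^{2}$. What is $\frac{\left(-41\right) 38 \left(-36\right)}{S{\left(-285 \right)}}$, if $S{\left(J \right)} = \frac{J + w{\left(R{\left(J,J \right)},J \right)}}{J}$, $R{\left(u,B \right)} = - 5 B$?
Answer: $\frac{592040}{11} \approx 53822.0$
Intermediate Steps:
$w{\left(x,k \right)} = -12$ ($w{\left(x,k \right)} = - 3 \left(-2\right)^{2} = \left(-3\right) 4 = -12$)
$S{\left(J \right)} = \frac{-12 + J}{J}$ ($S{\left(J \right)} = \frac{J - 12}{J} = \frac{-12 + J}{J}$)
$\frac{\left(-41\right) 38 \left(-36\right)}{S{\left(-285 \right)}} = \frac{\left(-41\right) 38 \left(-36\right)}{\frac{1}{-285} \left(-12 - 285\right)} = \frac{\left(-1558\right) \left(-36\right)}{\left(- \frac{1}{285}\right) \left(-297\right)} = \frac{56088}{\frac{99}{95}} = 56088 \cdot \frac{95}{99} = \frac{592040}{11}$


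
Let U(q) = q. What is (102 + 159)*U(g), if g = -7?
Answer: -1827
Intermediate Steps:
(102 + 159)*U(g) = (102 + 159)*(-7) = 261*(-7) = -1827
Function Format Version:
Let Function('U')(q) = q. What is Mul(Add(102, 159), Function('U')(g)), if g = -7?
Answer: -1827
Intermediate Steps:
Mul(Add(102, 159), Function('U')(g)) = Mul(Add(102, 159), -7) = Mul(261, -7) = -1827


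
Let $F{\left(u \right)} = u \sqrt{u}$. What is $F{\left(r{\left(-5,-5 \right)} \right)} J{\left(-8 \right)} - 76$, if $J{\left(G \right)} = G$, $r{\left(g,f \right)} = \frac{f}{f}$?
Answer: $-84$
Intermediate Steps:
$r{\left(g,f \right)} = 1$
$F{\left(u \right)} = u^{\frac{3}{2}}$
$F{\left(r{\left(-5,-5 \right)} \right)} J{\left(-8 \right)} - 76 = 1^{\frac{3}{2}} \left(-8\right) - 76 = 1 \left(-8\right) - 76 = -8 - 76 = -84$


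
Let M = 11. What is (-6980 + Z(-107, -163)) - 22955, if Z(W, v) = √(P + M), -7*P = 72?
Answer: -29935 + √35/7 ≈ -29934.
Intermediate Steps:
P = -72/7 (P = -⅐*72 = -72/7 ≈ -10.286)
Z(W, v) = √35/7 (Z(W, v) = √(-72/7 + 11) = √(5/7) = √35/7)
(-6980 + Z(-107, -163)) - 22955 = (-6980 + √35/7) - 22955 = -29935 + √35/7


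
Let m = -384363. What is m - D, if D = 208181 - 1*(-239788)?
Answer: -832332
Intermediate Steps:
D = 447969 (D = 208181 + 239788 = 447969)
m - D = -384363 - 1*447969 = -384363 - 447969 = -832332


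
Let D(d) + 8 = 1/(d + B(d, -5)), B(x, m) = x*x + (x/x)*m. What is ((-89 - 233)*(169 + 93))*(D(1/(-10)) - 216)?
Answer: 9627282224/509 ≈ 1.8914e+7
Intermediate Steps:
B(x, m) = m + x**2 (B(x, m) = x**2 + 1*m = x**2 + m = m + x**2)
D(d) = -8 + 1/(-5 + d + d**2) (D(d) = -8 + 1/(d + (-5 + d**2)) = -8 + 1/(-5 + d + d**2))
((-89 - 233)*(169 + 93))*(D(1/(-10)) - 216) = ((-89 - 233)*(169 + 93))*((41 - 8/(-10) - 8*(1/(-10))**2)/(-5 + 1/(-10) + (1/(-10))**2) - 216) = (-322*262)*((41 - 8*(-1/10) - 8*(-1/10)**2)/(-5 - 1/10 + (-1/10)**2) - 216) = -84364*((41 + 4/5 - 8*1/100)/(-5 - 1/10 + 1/100) - 216) = -84364*((41 + 4/5 - 2/25)/(-509/100) - 216) = -84364*(-100/509*1043/25 - 216) = -84364*(-4172/509 - 216) = -84364*(-114116/509) = 9627282224/509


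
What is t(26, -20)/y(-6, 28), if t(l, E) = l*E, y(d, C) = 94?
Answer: -260/47 ≈ -5.5319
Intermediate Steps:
t(l, E) = E*l
t(26, -20)/y(-6, 28) = -20*26/94 = -520*1/94 = -260/47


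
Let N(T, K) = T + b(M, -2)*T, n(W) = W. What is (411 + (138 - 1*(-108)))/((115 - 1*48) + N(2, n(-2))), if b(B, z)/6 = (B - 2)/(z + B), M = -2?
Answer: 73/9 ≈ 8.1111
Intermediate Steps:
b(B, z) = 6*(-2 + B)/(B + z) (b(B, z) = 6*((B - 2)/(z + B)) = 6*((-2 + B)/(B + z)) = 6*(-2 + B)/(B + z))
N(T, K) = 7*T (N(T, K) = T + (6*(-2 - 2)/(-2 - 2))*T = T + (6*(-4)/(-4))*T = T + (6*(-¼)*(-4))*T = T + 6*T = 7*T)
(411 + (138 - 1*(-108)))/((115 - 1*48) + N(2, n(-2))) = (411 + (138 - 1*(-108)))/((115 - 1*48) + 7*2) = (411 + (138 + 108))/((115 - 48) + 14) = (411 + 246)/(67 + 14) = 657/81 = 657*(1/81) = 73/9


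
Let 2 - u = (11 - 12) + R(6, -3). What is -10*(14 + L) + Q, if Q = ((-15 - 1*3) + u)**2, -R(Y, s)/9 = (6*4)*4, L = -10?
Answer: 720761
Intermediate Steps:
R(Y, s) = -864 (R(Y, s) = -9*6*4*4 = -216*4 = -9*96 = -864)
u = 867 (u = 2 - ((11 - 12) - 864) = 2 - (-1 - 864) = 2 - 1*(-865) = 2 + 865 = 867)
Q = 720801 (Q = ((-15 - 1*3) + 867)**2 = ((-15 - 3) + 867)**2 = (-18 + 867)**2 = 849**2 = 720801)
-10*(14 + L) + Q = -10*(14 - 10) + 720801 = -10*4 + 720801 = -40 + 720801 = 720761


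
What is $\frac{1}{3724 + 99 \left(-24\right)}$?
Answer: $\frac{1}{1348} \approx 0.00074184$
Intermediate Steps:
$\frac{1}{3724 + 99 \left(-24\right)} = \frac{1}{3724 - 2376} = \frac{1}{1348}$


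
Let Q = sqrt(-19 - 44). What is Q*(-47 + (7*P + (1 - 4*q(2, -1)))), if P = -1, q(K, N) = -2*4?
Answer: -63*I*sqrt(7) ≈ -166.68*I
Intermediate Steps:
Q = 3*I*sqrt(7) (Q = sqrt(-63) = 3*I*sqrt(7) ≈ 7.9373*I)
q(K, N) = -8
Q*(-47 + (7*P + (1 - 4*q(2, -1)))) = (3*I*sqrt(7))*(-47 + (7*(-1) + (1 - 4*(-8)))) = (3*I*sqrt(7))*(-47 + (-7 + (1 + 32))) = (3*I*sqrt(7))*(-47 + (-7 + 33)) = (3*I*sqrt(7))*(-47 + 26) = (3*I*sqrt(7))*(-21) = -63*I*sqrt(7)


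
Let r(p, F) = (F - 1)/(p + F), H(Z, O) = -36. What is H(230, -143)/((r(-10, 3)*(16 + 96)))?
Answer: 9/8 ≈ 1.1250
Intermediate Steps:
r(p, F) = (-1 + F)/(F + p)
H(230, -143)/((r(-10, 3)*(16 + 96))) = -36*(3 - 10)/((-1 + 3)*(16 + 96)) = -36/((2/(-7))*112) = -36/(-⅐*2*112) = -36/((-2/7*112)) = -36/(-32) = -36*(-1/32) = 9/8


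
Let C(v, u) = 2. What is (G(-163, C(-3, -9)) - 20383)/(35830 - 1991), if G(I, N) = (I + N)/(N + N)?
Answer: -81693/135356 ≈ -0.60354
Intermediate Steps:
G(I, N) = (I + N)/(2*N) (G(I, N) = (I + N)/((2*N)) = (I + N)*(1/(2*N)) = (I + N)/(2*N))
(G(-163, C(-3, -9)) - 20383)/(35830 - 1991) = ((1/2)*(-163 + 2)/2 - 20383)/(35830 - 1991) = ((1/2)*(1/2)*(-161) - 20383)/33839 = (-161/4 - 20383)*(1/33839) = -81693/4*1/33839 = -81693/135356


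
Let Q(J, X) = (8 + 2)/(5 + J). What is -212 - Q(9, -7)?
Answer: -1489/7 ≈ -212.71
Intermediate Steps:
Q(J, X) = 10/(5 + J)
-212 - Q(9, -7) = -212 - 10/(5 + 9) = -212 - 10/14 = -212 - 1*5/7 = -212 - 5/7 = -1489/7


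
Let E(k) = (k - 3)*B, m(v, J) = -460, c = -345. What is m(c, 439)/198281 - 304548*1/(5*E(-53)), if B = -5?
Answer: -15096681497/69398350 ≈ -217.54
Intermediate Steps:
E(k) = 15 - 5*k (E(k) = (k - 3)*(-5) = (-3 + k)*(-5) = 15 - 5*k)
m(c, 439)/198281 - 304548*1/(5*E(-53)) = -460/198281 - 304548*1/(5*(15 - 5*(-53))) = -460*1/198281 - 304548*1/(5*(15 + 265)) = -460/198281 - 304548/(5*280) = -460/198281 - 304548/1400 = -460/198281 - 304548*1/1400 = -460/198281 - 76137/350 = -15096681497/69398350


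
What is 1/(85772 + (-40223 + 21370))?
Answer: 1/66919 ≈ 1.4943e-5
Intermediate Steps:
1/(85772 + (-40223 + 21370)) = 1/(85772 - 18853) = 1/66919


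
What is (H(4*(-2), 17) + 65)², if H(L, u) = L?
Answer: 3249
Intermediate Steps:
(H(4*(-2), 17) + 65)² = (4*(-2) + 65)² = (-8 + 65)² = 57² = 3249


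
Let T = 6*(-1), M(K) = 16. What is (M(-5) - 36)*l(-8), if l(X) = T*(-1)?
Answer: -120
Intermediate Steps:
T = -6
l(X) = 6 (l(X) = -6*(-1) = 6)
(M(-5) - 36)*l(-8) = (16 - 36)*6 = -20*6 = -120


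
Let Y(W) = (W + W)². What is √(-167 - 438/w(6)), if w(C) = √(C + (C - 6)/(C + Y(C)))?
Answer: √(-167 - 73*√6) ≈ 18.596*I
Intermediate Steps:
Y(W) = 4*W² (Y(W) = (2*W)² = 4*W²)
w(C) = √(C + (-6 + C)/(C + 4*C²)) (w(C) = √(C + (C - 6)/(C + 4*C²)) = √(C + (-6 + C)/(C + 4*C²)))
√(-167 - 438/w(6)) = √(-167 - 438*√6*√(1 + 4*6)/√(-6 + 6 + 6²*(1 + 4*6))) = √(-167 - 438*√6*√(1 + 24)/√(-6 + 6 + 36*(1 + 24))) = √(-167 - 438*5*√6/√(-6 + 6 + 36*25)) = √(-167 - 438*5*√6/√(-6 + 6 + 900)) = √(-167 - 438*√6/6) = √(-167 - 73*√6)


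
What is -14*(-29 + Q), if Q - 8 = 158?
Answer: -1918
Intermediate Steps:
Q = 166 (Q = 8 + 158 = 166)
-14*(-29 + Q) = -14*(-29 + 166) = -14*137 = -1918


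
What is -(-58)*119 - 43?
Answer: 6859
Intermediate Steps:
-(-58)*119 - 43 = -58*(-119) - 43 = 6902 - 43 = 6859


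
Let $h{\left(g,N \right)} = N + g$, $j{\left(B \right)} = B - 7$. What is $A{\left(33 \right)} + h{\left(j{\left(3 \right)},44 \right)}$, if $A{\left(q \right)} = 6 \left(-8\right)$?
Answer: $-8$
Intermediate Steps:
$A{\left(q \right)} = -48$
$j{\left(B \right)} = -7 + B$
$A{\left(33 \right)} + h{\left(j{\left(3 \right)},44 \right)} = -48 + \left(44 + \left(-7 + 3\right)\right) = -48 + \left(44 - 4\right) = -48 + 40 = -8$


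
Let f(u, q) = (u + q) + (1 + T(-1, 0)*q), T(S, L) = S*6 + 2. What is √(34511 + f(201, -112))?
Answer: √35049 ≈ 187.21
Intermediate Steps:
T(S, L) = 2 + 6*S (T(S, L) = 6*S + 2 = 2 + 6*S)
f(u, q) = 1 + u - 3*q (f(u, q) = (u + q) + (1 + (2 + 6*(-1))*q) = (q + u) + (1 + (2 - 6)*q) = (q + u) + (1 - 4*q) = 1 + u - 3*q)
√(34511 + f(201, -112)) = √(34511 + (1 + 201 - 3*(-112))) = √(34511 + (1 + 201 + 336)) = √(34511 + 538) = √35049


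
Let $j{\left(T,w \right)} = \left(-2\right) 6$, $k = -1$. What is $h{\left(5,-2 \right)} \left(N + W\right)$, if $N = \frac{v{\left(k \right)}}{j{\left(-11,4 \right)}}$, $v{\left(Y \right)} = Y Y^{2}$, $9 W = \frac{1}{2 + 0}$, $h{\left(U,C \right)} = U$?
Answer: $\frac{25}{36} \approx 0.69444$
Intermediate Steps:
$j{\left(T,w \right)} = -12$
$W = \frac{1}{18}$ ($W = \frac{1}{9 \left(2 + 0\right)} = \frac{1}{9 \cdot 2} = \frac{1}{9} \cdot \frac{1}{2} = \frac{1}{18} \approx 0.055556$)
$v{\left(Y \right)} = Y^{3}$
$N = \frac{1}{12}$ ($N = \frac{\left(-1\right)^{3}}{-12} = \left(-1\right) \left(- \frac{1}{12}\right) = \frac{1}{12} \approx 0.083333$)
$h{\left(5,-2 \right)} \left(N + W\right) = 5 \left(\frac{1}{12} + \frac{1}{18}\right) = 5 \cdot \frac{5}{36} = \frac{25}{36}$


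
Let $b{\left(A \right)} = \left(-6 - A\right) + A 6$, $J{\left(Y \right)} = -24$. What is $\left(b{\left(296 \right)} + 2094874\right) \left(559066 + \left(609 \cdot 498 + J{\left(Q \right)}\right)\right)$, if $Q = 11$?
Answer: $1807731192752$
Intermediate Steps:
$b{\left(A \right)} = -6 + 5 A$ ($b{\left(A \right)} = \left(-6 - A\right) + 6 A = -6 + 5 A$)
$\left(b{\left(296 \right)} + 2094874\right) \left(559066 + \left(609 \cdot 498 + J{\left(Q \right)}\right)\right) = \left(\left(-6 + 5 \cdot 296\right) + 2094874\right) \left(559066 + \left(609 \cdot 498 - 24\right)\right) = \left(\left(-6 + 1480\right) + 2094874\right) \left(559066 + \left(303282 - 24\right)\right) = \left(1474 + 2094874\right) \left(559066 + 303258\right) = 2096348 \cdot 862324 = 1807731192752$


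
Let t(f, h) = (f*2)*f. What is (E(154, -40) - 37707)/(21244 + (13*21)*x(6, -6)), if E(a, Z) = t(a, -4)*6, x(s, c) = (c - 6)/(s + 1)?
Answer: 246885/20776 ≈ 11.883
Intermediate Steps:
t(f, h) = 2*f² (t(f, h) = (2*f)*f = 2*f²)
x(s, c) = (-6 + c)/(1 + s)
E(a, Z) = 12*a² (E(a, Z) = (2*a²)*6 = 12*a²)
(E(154, -40) - 37707)/(21244 + (13*21)*x(6, -6)) = (12*154² - 37707)/(21244 + (13*21)*((-6 - 6)/(1 + 6))) = (12*23716 - 37707)/(21244 + 273*(-12/7)) = (284592 - 37707)/(21244 + 273*((⅐)*(-12))) = 246885/(21244 + 273*(-12/7)) = 246885/(21244 - 468) = 246885/20776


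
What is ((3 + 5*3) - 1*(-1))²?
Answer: 361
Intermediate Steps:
((3 + 5*3) - 1*(-1))² = ((3 + 15) + 1)² = (18 + 1)² = 19² = 361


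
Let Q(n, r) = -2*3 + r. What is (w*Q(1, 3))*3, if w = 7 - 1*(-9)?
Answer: -144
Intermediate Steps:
w = 16 (w = 7 + 9 = 16)
Q(n, r) = -6 + r
(w*Q(1, 3))*3 = (16*(-6 + 3))*3 = (16*(-3))*3 = -48*3 = -144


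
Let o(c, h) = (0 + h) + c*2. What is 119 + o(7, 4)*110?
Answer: 2099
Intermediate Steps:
o(c, h) = h + 2*c
119 + o(7, 4)*110 = 119 + (4 + 2*7)*110 = 119 + (4 + 14)*110 = 119 + 18*110 = 119 + 1980 = 2099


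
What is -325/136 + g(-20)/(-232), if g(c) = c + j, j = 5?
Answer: -4585/1972 ≈ -2.3251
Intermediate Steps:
g(c) = 5 + c (g(c) = c + 5 = 5 + c)
-325/136 + g(-20)/(-232) = -325/136 + (5 - 20)/(-232) = -325*1/136 - 15*(-1/232) = -325/136 + 15/232 = -4585/1972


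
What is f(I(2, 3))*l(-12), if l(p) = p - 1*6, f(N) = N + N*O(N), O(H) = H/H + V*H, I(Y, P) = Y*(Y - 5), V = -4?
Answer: 2808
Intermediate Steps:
I(Y, P) = Y*(-5 + Y)
O(H) = 1 - 4*H (O(H) = H/H - 4*H = 1 - 4*H)
f(N) = N + N*(1 - 4*N)
l(p) = -6 + p (l(p) = p - 6 = -6 + p)
f(I(2, 3))*l(-12) = (2*(2*(-5 + 2))*(1 - 4*(-5 + 2)))*(-6 - 12) = (2*(2*(-3))*(1 - 4*(-3)))*(-18) = (2*(-6)*(1 - 2*(-6)))*(-18) = (2*(-6)*(1 + 12))*(-18) = (2*(-6)*13)*(-18) = -156*(-18) = 2808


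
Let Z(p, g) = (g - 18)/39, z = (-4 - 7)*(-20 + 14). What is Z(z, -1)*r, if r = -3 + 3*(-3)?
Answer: 76/13 ≈ 5.8462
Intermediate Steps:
z = 66 (z = -11*(-6) = 66)
Z(p, g) = -6/13 + g/39 (Z(p, g) = (-18 + g)*(1/39) = -6/13 + g/39)
r = -12 (r = -3 - 9 = -12)
Z(z, -1)*r = (-6/13 + (1/39)*(-1))*(-12) = (-6/13 - 1/39)*(-12) = -19/39*(-12) = 76/13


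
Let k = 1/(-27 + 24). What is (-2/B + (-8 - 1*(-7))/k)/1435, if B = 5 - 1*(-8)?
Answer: 37/18655 ≈ 0.0019834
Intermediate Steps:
B = 13 (B = 5 + 8 = 13)
k = -1/3 (k = 1/(-3) = -1/3 ≈ -0.33333)
(-2/B + (-8 - 1*(-7))/k)/1435 = (-2/13 + (-8 - 1*(-7))/(-1/3))/1435 = (-2*1/13 + (-8 + 7)*(-3))/1435 = (-2/13 - 1*(-3))/1435 = (-2/13 + 3)/1435 = (1/1435)*(37/13) = 37/18655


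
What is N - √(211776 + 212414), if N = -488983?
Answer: -488983 - 13*√2510 ≈ -4.8963e+5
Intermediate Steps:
N - √(211776 + 212414) = -488983 - √(211776 + 212414) = -488983 - √424190 = -488983 - 13*√2510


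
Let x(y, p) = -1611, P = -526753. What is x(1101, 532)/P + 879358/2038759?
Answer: 466488905323/1073922419527 ≈ 0.43438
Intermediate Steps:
x(1101, 532)/P + 879358/2038759 = -1611/(-526753) + 879358/2038759 = -1611*(-1/526753) + 879358*(1/2038759) = 1611/526753 + 879358/2038759 = 466488905323/1073922419527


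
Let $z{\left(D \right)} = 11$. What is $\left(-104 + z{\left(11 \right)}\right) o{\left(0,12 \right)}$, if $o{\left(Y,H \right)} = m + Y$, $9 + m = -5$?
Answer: $1302$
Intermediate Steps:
$m = -14$ ($m = -9 - 5 = -14$)
$o{\left(Y,H \right)} = -14 + Y$
$\left(-104 + z{\left(11 \right)}\right) o{\left(0,12 \right)} = \left(-104 + 11\right) \left(-14 + 0\right) = \left(-93\right) \left(-14\right) = 1302$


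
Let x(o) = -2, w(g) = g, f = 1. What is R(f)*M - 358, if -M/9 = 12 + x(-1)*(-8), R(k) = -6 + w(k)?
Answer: 902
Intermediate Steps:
R(k) = -6 + k
M = -252 (M = -9*(12 - 2*(-8)) = -9*(12 + 16) = -9*28 = -252)
R(f)*M - 358 = (-6 + 1)*(-252) - 358 = -5*(-252) - 358 = 1260 - 358 = 902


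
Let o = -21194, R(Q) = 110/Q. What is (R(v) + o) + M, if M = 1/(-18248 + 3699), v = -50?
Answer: -1541917574/72745 ≈ -21196.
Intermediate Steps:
M = -1/14549 (M = 1/(-14549) = -1/14549 ≈ -6.8733e-5)
(R(v) + o) + M = (110/(-50) - 21194) - 1/14549 = (110*(-1/50) - 21194) - 1/14549 = (-11/5 - 21194) - 1/14549 = -105981/5 - 1/14549 = -1541917574/72745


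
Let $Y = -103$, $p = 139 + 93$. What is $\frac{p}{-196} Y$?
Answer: $\frac{5974}{49} \approx 121.92$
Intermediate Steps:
$p = 232$
$\frac{p}{-196} Y = \frac{232}{-196} \left(-103\right) = 232 \left(- \frac{1}{196}\right) \left(-103\right) = \left(- \frac{58}{49}\right) \left(-103\right) = \frac{5974}{49}$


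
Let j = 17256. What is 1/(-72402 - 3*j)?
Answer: -1/124170 ≈ -8.0535e-6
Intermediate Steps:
1/(-72402 - 3*j) = 1/(-72402 - 3*17256) = 1/(-72402 - 51768) = 1/(-124170) = -1/124170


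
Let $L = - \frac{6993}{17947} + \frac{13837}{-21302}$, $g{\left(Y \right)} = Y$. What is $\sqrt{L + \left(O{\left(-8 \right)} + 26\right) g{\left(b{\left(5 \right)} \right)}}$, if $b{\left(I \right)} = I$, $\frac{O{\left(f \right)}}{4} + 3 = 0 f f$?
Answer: $\frac{\sqrt{10079215013785732670}}{382306994} \approx 8.3043$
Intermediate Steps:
$O{\left(f \right)} = -12$ ($O{\left(f \right)} = -12 + 4 \cdot 0 f f = -12 + 4 \cdot 0 f = -12 + 4 \cdot 0 = -12 + 0 = -12$)
$L = - \frac{397297525}{382306994}$ ($L = \left(-6993\right) \frac{1}{17947} + 13837 \left(- \frac{1}{21302}\right) = - \frac{6993}{17947} - \frac{13837}{21302} = - \frac{397297525}{382306994} \approx -1.0392$)
$\sqrt{L + \left(O{\left(-8 \right)} + 26\right) g{\left(b{\left(5 \right)} \right)}} = \sqrt{- \frac{397297525}{382306994} + \left(-12 + 26\right) 5} = \sqrt{- \frac{397297525}{382306994} + 14 \cdot 5} = \sqrt{- \frac{397297525}{382306994} + 70} = \sqrt{\frac{26364192055}{382306994}} = \frac{\sqrt{10079215013785732670}}{382306994}$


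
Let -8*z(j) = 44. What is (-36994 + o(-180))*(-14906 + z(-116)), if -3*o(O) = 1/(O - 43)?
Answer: 246029659885/446 ≈ 5.5164e+8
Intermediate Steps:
o(O) = -1/(3*(-43 + O)) (o(O) = -1/(3*(O - 43)) = -1/(3*(-43 + O)))
z(j) = -11/2 (z(j) = -1/8*44 = -11/2)
(-36994 + o(-180))*(-14906 + z(-116)) = (-36994 - 1/(-129 + 3*(-180)))*(-14906 - 11/2) = (-36994 - 1/(-129 - 540))*(-29823/2) = (-36994 - 1/(-669))*(-29823/2) = (-36994 - 1*(-1/669))*(-29823/2) = (-36994 + 1/669)*(-29823/2) = -24748985/669*(-29823/2) = 246029659885/446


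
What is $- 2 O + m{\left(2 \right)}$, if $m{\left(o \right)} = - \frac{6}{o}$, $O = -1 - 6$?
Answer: $11$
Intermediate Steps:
$O = -7$ ($O = -1 - 6 = -7$)
$- 2 O + m{\left(2 \right)} = \left(-2\right) \left(-7\right) - \frac{6}{2} = 14 - 3 = 11$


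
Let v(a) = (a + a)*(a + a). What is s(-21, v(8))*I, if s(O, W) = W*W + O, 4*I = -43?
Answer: -2817145/4 ≈ -7.0429e+5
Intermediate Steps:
v(a) = 4*a² (v(a) = (2*a)*(2*a) = 4*a²)
I = -43/4 (I = (¼)*(-43) = -43/4 ≈ -10.750)
s(O, W) = O + W² (s(O, W) = W² + O = O + W²)
s(-21, v(8))*I = (-21 + (4*8²)²)*(-43/4) = (-21 + (4*64)²)*(-43/4) = (-21 + 256²)*(-43/4) = (-21 + 65536)*(-43/4) = 65515*(-43/4) = -2817145/4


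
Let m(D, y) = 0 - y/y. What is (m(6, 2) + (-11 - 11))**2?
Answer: 529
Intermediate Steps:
m(D, y) = -1 (m(D, y) = 0 - 1*1 = 0 - 1 = -1)
(m(6, 2) + (-11 - 11))**2 = (-1 + (-11 - 11))**2 = (-1 - 22)**2 = (-23)**2 = 529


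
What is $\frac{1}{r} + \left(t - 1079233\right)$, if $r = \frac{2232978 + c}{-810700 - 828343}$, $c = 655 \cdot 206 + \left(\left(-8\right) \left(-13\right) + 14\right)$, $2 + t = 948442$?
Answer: $- \frac{309722863661}{2368026} \approx -1.3079 \cdot 10^{5}$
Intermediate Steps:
$t = 948440$ ($t = -2 + 948442 = 948440$)
$c = 135048$ ($c = 134930 + \left(104 + 14\right) = 134930 + 118 = 135048$)
$r = - \frac{2368026}{1639043}$ ($r = \frac{2232978 + 135048}{-810700 - 828343} = \frac{2368026}{-1639043} = 2368026 \left(- \frac{1}{1639043}\right) = - \frac{2368026}{1639043} \approx -1.4448$)
$\frac{1}{r} + \left(t - 1079233\right) = \frac{1}{- \frac{2368026}{1639043}} + \left(948440 - 1079233\right) = - \frac{1639043}{2368026} - 130793 = - \frac{309722863661}{2368026}$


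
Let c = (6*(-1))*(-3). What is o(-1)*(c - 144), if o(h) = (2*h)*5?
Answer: 1260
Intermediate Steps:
o(h) = 10*h
c = 18 (c = -6*(-3) = 18)
o(-1)*(c - 144) = (10*(-1))*(18 - 144) = -10*(-126) = 1260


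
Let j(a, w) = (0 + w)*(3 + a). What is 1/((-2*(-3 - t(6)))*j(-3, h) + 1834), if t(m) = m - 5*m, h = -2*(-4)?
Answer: 1/1834 ≈ 0.00054526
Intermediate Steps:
h = 8
j(a, w) = w*(3 + a)
t(m) = -4*m
1/((-2*(-3 - t(6)))*j(-3, h) + 1834) = 1/((-2*(-3 - (-4)*6))*(8*(3 - 3)) + 1834) = 1/((-2*(-3 - 1*(-24)))*(8*0) + 1834) = 1/(-2*(-3 + 24)*0 + 1834) = 1/(-2*21*0 + 1834) = 1/(-42*0 + 1834) = 1/(0 + 1834) = 1/1834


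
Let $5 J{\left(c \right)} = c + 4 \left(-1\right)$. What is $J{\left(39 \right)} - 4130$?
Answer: $-4123$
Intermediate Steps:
$J{\left(c \right)} = - \frac{4}{5} + \frac{c}{5}$ ($J{\left(c \right)} = \frac{c + 4 \left(-1\right)}{5} = \frac{c - 4}{5} = \frac{-4 + c}{5} = - \frac{4}{5} + \frac{c}{5}$)
$J{\left(39 \right)} - 4130 = \left(- \frac{4}{5} + \frac{1}{5} \cdot 39\right) - 4130 = \left(- \frac{4}{5} + \frac{39}{5}\right) - 4130 = 7 - 4130 = -4123$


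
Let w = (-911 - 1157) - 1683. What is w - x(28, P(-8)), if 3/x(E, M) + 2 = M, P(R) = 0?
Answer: -7499/2 ≈ -3749.5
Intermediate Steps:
x(E, M) = 3/(-2 + M)
w = -3751 (w = -2068 - 1683 = -3751)
w - x(28, P(-8)) = -3751 - 3/(-2 + 0) = -3751 - 3/(-2) = -3751 - 3*(-1)/2 = -3751 - 1*(-3/2) = -3751 + 3/2 = -7499/2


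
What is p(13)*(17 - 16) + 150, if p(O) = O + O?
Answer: 176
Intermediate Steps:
p(O) = 2*O
p(13)*(17 - 16) + 150 = (2*13)*(17 - 16) + 150 = 26*1 + 150 = 26 + 150 = 176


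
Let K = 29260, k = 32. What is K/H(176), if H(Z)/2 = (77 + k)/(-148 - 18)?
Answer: -2428580/109 ≈ -22281.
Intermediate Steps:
H(Z) = -109/83 (H(Z) = 2*((77 + 32)/(-148 - 18)) = 2*(109/(-166)) = 2*(109*(-1/166)) = 2*(-109/166) = -109/83)
K/H(176) = 29260/(-109/83) = 29260*(-83/109) = -2428580/109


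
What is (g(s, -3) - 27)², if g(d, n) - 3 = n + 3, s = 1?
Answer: 576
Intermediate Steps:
g(d, n) = 6 + n (g(d, n) = 3 + (n + 3) = 3 + (3 + n) = 6 + n)
(g(s, -3) - 27)² = ((6 - 3) - 27)² = (3 - 27)² = (-24)² = 576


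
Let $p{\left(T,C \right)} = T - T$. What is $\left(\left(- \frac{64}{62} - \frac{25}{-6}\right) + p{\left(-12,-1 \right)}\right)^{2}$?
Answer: $\frac{339889}{34596} \approx 9.8245$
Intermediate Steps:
$p{\left(T,C \right)} = 0$
$\left(\left(- \frac{64}{62} - \frac{25}{-6}\right) + p{\left(-12,-1 \right)}\right)^{2} = \left(\left(- \frac{64}{62} - \frac{25}{-6}\right) + 0\right)^{2} = \left(\left(\left(-64\right) \frac{1}{62} - - \frac{25}{6}\right) + 0\right)^{2} = \left(\left(- \frac{32}{31} + \frac{25}{6}\right) + 0\right)^{2} = \left(\frac{583}{186} + 0\right)^{2} = \left(\frac{583}{186}\right)^{2} = \frac{339889}{34596}$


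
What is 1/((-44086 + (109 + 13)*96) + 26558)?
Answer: -1/5816 ≈ -0.00017194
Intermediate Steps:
1/((-44086 + (109 + 13)*96) + 26558) = 1/((-44086 + 122*96) + 26558) = 1/((-44086 + 11712) + 26558) = 1/(-32374 + 26558) = 1/(-5816) = -1/5816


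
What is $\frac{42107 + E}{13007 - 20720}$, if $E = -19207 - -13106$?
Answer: $- \frac{12002}{2571} \approx -4.6682$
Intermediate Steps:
$E = -6101$ ($E = -19207 + 13106 = -6101$)
$\frac{42107 + E}{13007 - 20720} = \frac{42107 - 6101}{13007 - 20720} = \frac{36006}{-7713} = 36006 \left(- \frac{1}{7713}\right) = - \frac{12002}{2571}$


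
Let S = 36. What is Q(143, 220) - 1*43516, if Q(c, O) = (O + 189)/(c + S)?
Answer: -7788955/179 ≈ -43514.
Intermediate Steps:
Q(c, O) = (189 + O)/(36 + c) (Q(c, O) = (O + 189)/(c + 36) = (189 + O)/(36 + c))
Q(143, 220) - 1*43516 = (189 + 220)/(36 + 143) - 1*43516 = 409/179 - 43516 = -7788955/179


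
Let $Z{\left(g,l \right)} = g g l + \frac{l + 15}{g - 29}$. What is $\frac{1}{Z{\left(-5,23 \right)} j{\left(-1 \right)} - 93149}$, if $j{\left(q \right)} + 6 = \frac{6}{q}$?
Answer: $- \frac{17}{1700605} \approx -9.9964 \cdot 10^{-6}$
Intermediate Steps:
$j{\left(q \right)} = -6 + \frac{6}{q}$
$Z{\left(g,l \right)} = l g^{2} + \frac{15 + l}{-29 + g}$ ($Z{\left(g,l \right)} = g^{2} l + \frac{15 + l}{-29 + g} = l g^{2} + \frac{15 + l}{-29 + g}$)
$\frac{1}{Z{\left(-5,23 \right)} j{\left(-1 \right)} - 93149} = \frac{1}{\frac{15 + 23 + 23 \left(-5\right)^{3} - 667 \left(-5\right)^{2}}{-29 - 5} \left(-6 + \frac{6}{-1}\right) - 93149} = \frac{1}{\frac{15 + 23 + 23 \left(-125\right) - 667 \cdot 25}{-34} \left(-6 + 6 \left(-1\right)\right) - 93149} = \frac{1}{- \frac{15 + 23 - 2875 - 16675}{34} \left(-6 - 6\right) - 93149} = \frac{1}{\left(- \frac{1}{34}\right) \left(-19512\right) \left(-12\right) - 93149} = \frac{1}{\frac{9756}{17} \left(-12\right) - 93149} = \frac{1}{- \frac{117072}{17} - 93149} = \frac{1}{- \frac{1700605}{17}} = - \frac{17}{1700605}$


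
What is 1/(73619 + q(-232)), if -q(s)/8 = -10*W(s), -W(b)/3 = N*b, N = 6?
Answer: 1/407699 ≈ 2.4528e-6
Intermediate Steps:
W(b) = -18*b
q(s) = -1440*s (q(s) = -(-80)*(-18*s) = -1440*s)
1/(73619 + q(-232)) = 1/(73619 - 1440*(-232)) = 1/(73619 + 334080) = 1/407699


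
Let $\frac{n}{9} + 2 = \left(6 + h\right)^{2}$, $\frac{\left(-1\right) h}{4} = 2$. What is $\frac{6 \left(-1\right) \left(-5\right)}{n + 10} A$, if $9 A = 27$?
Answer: $\frac{45}{14} \approx 3.2143$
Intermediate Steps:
$h = -8$ ($h = \left(-4\right) 2 = -8$)
$A = 3$ ($A = \frac{1}{9} \cdot 27 = 3$)
$n = 18$ ($n = -18 + 9 \left(6 - 8\right)^{2} = -18 + 9 \left(-2\right)^{2} = -18 + 9 \cdot 4 = -18 + 36 = 18$)
$\frac{6 \left(-1\right) \left(-5\right)}{n + 10} A = \frac{6 \left(-1\right) \left(-5\right)}{18 + 10} \cdot 3 = \frac{\left(-6\right) \left(-5\right)}{28} \cdot 3 = \frac{1}{28} \cdot 30 \cdot 3 = \frac{15}{14} \cdot 3 = \frac{45}{14}$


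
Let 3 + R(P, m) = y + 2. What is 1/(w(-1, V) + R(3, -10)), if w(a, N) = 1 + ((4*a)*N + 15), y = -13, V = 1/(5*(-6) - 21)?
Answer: 51/106 ≈ 0.48113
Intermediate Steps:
V = -1/51 (V = 1/(-30 - 21) = 1/(-51) = -1/51 ≈ -0.019608)
w(a, N) = 16 + 4*N*a (w(a, N) = 1 + (4*N*a + 15) = 1 + (15 + 4*N*a) = 16 + 4*N*a)
R(P, m) = -14 (R(P, m) = -3 + (-13 + 2) = -3 - 11 = -14)
1/(w(-1, V) + R(3, -10)) = 1/((16 + 4*(-1/51)*(-1)) - 14) = 1/((16 + 4/51) - 14) = 1/(820/51 - 14) = 1/(106/51) = 51/106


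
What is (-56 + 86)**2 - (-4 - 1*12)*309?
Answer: 5844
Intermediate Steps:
(-56 + 86)**2 - (-4 - 1*12)*309 = 30**2 - (-4 - 12)*309 = 900 - (-16)*309 = 900 - 1*(-4944) = 900 + 4944 = 5844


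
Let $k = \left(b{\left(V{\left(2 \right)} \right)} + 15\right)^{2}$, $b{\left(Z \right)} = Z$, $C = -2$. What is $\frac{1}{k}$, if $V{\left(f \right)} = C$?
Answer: $\frac{1}{169} \approx 0.0059172$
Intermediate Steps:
$V{\left(f \right)} = -2$
$k = 169$ ($k = \left(-2 + 15\right)^{2} = 13^{2} = 169$)
$\frac{1}{k} = \frac{1}{169}$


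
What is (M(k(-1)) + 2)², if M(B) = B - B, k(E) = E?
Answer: 4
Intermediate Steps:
M(B) = 0
(M(k(-1)) + 2)² = (0 + 2)² = 2² = 4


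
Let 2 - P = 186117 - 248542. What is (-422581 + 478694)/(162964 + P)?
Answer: 56113/225391 ≈ 0.24896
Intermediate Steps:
P = 62427 (P = 2 - (186117 - 248542) = 2 - 1*(-62425) = 2 + 62425 = 62427)
(-422581 + 478694)/(162964 + P) = (-422581 + 478694)/(162964 + 62427) = 56113/225391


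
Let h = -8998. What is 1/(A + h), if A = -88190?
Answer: -1/97188 ≈ -1.0289e-5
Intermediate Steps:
1/(A + h) = 1/(-88190 - 8998) = 1/(-97188) = -1/97188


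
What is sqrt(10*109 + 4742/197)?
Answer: 4*sqrt(2702249)/197 ≈ 33.378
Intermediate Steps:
sqrt(10*109 + 4742/197) = sqrt(1090 + 4742*(1/197)) = sqrt(1090 + 4742/197) = sqrt(219472/197) = 4*sqrt(2702249)/197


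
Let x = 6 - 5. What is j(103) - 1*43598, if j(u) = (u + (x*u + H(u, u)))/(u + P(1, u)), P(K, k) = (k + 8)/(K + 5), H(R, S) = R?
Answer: -3531232/81 ≈ -43595.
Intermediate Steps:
P(K, k) = (8 + k)/(5 + K)
x = 1
j(u) = 3*u/(4/3 + 7*u/6) (j(u) = (u + (1*u + u))/(u + (8 + u)/(5 + 1)) = (u + (u + u))/(u + (8 + u)/6) = (u + 2*u)/(u + (8 + u)/6) = (3*u)/(u + (4/3 + u/6)) = (3*u)/(4/3 + 7*u/6) = 3*u/(4/3 + 7*u/6))
j(103) - 1*43598 = 18*103/(8 + 7*103) - 1*43598 = 18*103/(8 + 721) - 43598 = 18*103/729 - 43598 = 18*103*(1/729) - 43598 = 206/81 - 43598 = -3531232/81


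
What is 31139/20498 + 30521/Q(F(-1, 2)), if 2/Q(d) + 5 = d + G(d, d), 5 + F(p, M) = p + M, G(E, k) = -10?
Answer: -2971676856/10249 ≈ -2.8995e+5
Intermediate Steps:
F(p, M) = -5 + M + p (F(p, M) = -5 + (p + M) = -5 + (M + p) = -5 + M + p)
Q(d) = 2/(-15 + d) (Q(d) = 2/(-5 + (d - 10)) = 2/(-5 + (-10 + d)) = 2/(-15 + d))
31139/20498 + 30521/Q(F(-1, 2)) = 31139/20498 + 30521/((2/(-15 + (-5 + 2 - 1)))) = 31139*(1/20498) + 30521/((2/(-15 - 4))) = 31139/20498 + 30521/((2/(-19))) = 31139/20498 + 30521/((2*(-1/19))) = 31139/20498 + 30521/(-2/19) = 31139/20498 + 30521*(-19/2) = 31139/20498 - 579899/2 = -2971676856/10249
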